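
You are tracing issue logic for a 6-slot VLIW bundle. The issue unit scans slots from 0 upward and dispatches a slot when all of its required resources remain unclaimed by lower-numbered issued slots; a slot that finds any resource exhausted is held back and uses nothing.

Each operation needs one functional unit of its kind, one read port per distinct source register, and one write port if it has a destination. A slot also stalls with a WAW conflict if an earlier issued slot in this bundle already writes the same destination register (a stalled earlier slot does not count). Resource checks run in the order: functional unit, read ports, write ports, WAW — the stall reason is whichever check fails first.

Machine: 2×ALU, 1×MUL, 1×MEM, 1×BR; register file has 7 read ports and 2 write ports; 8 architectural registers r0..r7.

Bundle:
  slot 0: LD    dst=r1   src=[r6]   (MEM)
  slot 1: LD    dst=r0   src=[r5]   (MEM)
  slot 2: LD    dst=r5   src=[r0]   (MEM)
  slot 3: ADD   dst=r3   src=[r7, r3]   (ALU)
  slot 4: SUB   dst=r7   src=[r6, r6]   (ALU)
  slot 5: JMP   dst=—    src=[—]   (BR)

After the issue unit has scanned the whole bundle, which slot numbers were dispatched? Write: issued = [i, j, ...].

  0. MEM→r1 ⇒ go  {2A/1Mu/0Ld/1B | 6r 1w}
  1. MEM→r0 ⇒ no(FU)  {2A/1Mu/0Ld/1B | 6r 1w}
  2. MEM→r5 ⇒ no(FU)  {2A/1Mu/0Ld/1B | 6r 1w}
  3. ALU→r3 ⇒ go  {1A/1Mu/0Ld/1B | 4r 0w}
  4. ALU→r7 ⇒ no(WR_PORT)  {1A/1Mu/0Ld/1B | 4r 0w}
  5. BR ⇒ go  {1A/1Mu/0Ld/0B | 4r 0w}

issued = [0, 3, 5]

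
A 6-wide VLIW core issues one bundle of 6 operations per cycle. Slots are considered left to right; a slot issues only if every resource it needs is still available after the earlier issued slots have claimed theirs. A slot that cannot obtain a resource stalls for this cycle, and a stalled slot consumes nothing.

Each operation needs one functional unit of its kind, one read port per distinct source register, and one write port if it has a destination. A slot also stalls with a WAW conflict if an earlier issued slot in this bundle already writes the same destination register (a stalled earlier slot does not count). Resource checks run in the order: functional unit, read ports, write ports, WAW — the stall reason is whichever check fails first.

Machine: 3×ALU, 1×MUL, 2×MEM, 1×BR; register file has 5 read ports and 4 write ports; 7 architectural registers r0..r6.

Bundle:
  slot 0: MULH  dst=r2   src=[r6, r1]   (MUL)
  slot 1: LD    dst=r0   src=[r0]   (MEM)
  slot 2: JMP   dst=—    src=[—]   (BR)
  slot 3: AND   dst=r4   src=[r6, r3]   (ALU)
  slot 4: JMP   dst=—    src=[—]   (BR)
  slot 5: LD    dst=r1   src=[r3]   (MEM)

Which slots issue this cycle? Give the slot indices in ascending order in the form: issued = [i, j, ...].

slot 0 (MUL): ISSUE — free A3,Mu0,Ld2,B1 rp3 wp3
slot 1 (MEM): ISSUE — free A3,Mu0,Ld1,B1 rp2 wp2
slot 2 (BR): ISSUE — free A3,Mu0,Ld1,B0 rp2 wp2
slot 3 (ALU): ISSUE — free A2,Mu0,Ld1,B0 rp0 wp1
slot 4 (BR): stall FU — free A2,Mu0,Ld1,B0 rp0 wp1
slot 5 (MEM): stall RD_PORT — free A2,Mu0,Ld1,B0 rp0 wp1

issued = [0, 1, 2, 3]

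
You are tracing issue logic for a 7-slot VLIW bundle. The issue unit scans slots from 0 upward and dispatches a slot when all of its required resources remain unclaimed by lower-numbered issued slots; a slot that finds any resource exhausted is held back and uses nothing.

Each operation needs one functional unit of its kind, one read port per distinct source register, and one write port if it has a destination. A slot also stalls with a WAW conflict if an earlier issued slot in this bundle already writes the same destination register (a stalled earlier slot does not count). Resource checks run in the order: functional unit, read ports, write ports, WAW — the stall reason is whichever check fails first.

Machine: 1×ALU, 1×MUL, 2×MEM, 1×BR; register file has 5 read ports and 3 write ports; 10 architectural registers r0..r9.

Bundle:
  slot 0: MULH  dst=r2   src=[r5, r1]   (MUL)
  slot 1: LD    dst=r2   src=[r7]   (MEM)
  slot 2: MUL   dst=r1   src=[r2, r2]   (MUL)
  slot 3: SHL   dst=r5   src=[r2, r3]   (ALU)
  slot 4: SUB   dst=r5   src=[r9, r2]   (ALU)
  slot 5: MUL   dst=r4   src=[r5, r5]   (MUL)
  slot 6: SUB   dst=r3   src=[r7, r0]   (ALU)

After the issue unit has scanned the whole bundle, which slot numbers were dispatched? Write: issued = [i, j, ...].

issued = [0, 3]

(0) want 1×MUL +2rd +1wr — yes → AL1|MU0|ME2|BR1|rd3|wr2
(1) want 1×MEM +1rd +1wr — WAW → AL1|MU0|ME2|BR1|rd3|wr2
(2) want 1×MUL +1rd +1wr — FU → AL1|MU0|ME2|BR1|rd3|wr2
(3) want 1×ALU +2rd +1wr — yes → AL0|MU0|ME2|BR1|rd1|wr1
(4) want 1×ALU +2rd +1wr — FU → AL0|MU0|ME2|BR1|rd1|wr1
(5) want 1×MUL +1rd +1wr — FU → AL0|MU0|ME2|BR1|rd1|wr1
(6) want 1×ALU +2rd +1wr — FU → AL0|MU0|ME2|BR1|rd1|wr1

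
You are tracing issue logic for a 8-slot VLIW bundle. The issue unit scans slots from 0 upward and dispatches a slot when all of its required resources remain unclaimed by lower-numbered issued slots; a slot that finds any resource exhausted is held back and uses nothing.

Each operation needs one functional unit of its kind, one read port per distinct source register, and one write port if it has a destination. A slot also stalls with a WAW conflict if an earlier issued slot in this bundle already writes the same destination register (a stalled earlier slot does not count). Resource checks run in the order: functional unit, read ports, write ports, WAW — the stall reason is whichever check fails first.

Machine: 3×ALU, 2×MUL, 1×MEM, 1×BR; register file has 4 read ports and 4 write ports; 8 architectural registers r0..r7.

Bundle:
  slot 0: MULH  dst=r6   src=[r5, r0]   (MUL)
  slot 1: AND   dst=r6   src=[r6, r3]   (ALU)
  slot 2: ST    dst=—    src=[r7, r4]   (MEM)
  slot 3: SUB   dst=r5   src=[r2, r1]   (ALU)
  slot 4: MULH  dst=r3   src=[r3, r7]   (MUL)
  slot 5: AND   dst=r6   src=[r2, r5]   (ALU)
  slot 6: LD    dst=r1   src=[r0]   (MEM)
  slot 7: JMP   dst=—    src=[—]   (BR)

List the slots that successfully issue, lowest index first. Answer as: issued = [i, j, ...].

  0. MUL→r6 ⇒ go  {3A/1Mu/1Ld/1B | 2r 3w}
  1. ALU→r6 ⇒ no(WAW)  {3A/1Mu/1Ld/1B | 2r 3w}
  2. MEM ⇒ go  {3A/1Mu/0Ld/1B | 0r 3w}
  3. ALU→r5 ⇒ no(RD_PORT)  {3A/1Mu/0Ld/1B | 0r 3w}
  4. MUL→r3 ⇒ no(RD_PORT)  {3A/1Mu/0Ld/1B | 0r 3w}
  5. ALU→r6 ⇒ no(RD_PORT)  {3A/1Mu/0Ld/1B | 0r 3w}
  6. MEM→r1 ⇒ no(FU)  {3A/1Mu/0Ld/1B | 0r 3w}
  7. BR ⇒ go  {3A/1Mu/0Ld/0B | 0r 3w}

issued = [0, 2, 7]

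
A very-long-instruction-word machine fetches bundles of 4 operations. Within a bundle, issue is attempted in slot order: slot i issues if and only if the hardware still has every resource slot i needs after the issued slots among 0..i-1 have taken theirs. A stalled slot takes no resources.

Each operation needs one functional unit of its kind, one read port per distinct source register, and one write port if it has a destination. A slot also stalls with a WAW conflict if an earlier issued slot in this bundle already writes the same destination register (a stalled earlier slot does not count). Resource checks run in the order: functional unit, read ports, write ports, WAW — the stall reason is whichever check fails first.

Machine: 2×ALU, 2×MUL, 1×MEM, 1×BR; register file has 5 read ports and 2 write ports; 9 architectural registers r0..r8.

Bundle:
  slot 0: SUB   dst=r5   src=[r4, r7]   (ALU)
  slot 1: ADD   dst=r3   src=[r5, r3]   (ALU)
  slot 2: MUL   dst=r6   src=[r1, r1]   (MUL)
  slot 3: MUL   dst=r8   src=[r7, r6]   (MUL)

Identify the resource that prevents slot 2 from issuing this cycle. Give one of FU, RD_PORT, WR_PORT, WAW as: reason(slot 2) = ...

reason(slot 2) = WR_PORT

(0) want 1×ALU +2rd +1wr — yes → AL1|MU2|ME1|BR1|rd3|wr1
(1) want 1×ALU +2rd +1wr — yes → AL0|MU2|ME1|BR1|rd1|wr0
(2) want 1×MUL +1rd +1wr — WR_PORT → AL0|MU2|ME1|BR1|rd1|wr0
(3) want 1×MUL +2rd +1wr — RD_PORT → AL0|MU2|ME1|BR1|rd1|wr0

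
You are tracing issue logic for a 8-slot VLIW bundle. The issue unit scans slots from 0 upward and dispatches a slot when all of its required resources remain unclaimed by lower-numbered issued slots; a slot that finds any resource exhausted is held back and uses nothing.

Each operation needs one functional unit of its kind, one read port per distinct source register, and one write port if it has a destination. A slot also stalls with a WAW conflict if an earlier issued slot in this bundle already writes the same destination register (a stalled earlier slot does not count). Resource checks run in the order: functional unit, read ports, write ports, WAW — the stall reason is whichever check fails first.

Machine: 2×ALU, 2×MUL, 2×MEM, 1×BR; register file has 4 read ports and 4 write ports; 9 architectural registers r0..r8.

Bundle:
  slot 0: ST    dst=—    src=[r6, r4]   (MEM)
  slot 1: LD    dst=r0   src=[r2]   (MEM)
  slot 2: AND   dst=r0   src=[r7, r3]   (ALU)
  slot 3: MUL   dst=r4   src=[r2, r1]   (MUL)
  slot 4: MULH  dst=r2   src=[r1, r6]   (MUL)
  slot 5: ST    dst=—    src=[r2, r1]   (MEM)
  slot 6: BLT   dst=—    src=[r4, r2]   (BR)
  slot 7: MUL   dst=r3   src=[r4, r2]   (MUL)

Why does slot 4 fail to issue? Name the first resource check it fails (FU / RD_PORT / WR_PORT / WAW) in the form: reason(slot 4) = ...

  0. MEM ⇒ go  {2A/2Mu/1Ld/1B | 2r 4w}
  1. MEM→r0 ⇒ go  {2A/2Mu/0Ld/1B | 1r 3w}
  2. ALU→r0 ⇒ no(RD_PORT)  {2A/2Mu/0Ld/1B | 1r 3w}
  3. MUL→r4 ⇒ no(RD_PORT)  {2A/2Mu/0Ld/1B | 1r 3w}
  4. MUL→r2 ⇒ no(RD_PORT)  {2A/2Mu/0Ld/1B | 1r 3w}
  5. MEM ⇒ no(FU)  {2A/2Mu/0Ld/1B | 1r 3w}
  6. BR ⇒ no(RD_PORT)  {2A/2Mu/0Ld/1B | 1r 3w}
  7. MUL→r3 ⇒ no(RD_PORT)  {2A/2Mu/0Ld/1B | 1r 3w}

reason(slot 4) = RD_PORT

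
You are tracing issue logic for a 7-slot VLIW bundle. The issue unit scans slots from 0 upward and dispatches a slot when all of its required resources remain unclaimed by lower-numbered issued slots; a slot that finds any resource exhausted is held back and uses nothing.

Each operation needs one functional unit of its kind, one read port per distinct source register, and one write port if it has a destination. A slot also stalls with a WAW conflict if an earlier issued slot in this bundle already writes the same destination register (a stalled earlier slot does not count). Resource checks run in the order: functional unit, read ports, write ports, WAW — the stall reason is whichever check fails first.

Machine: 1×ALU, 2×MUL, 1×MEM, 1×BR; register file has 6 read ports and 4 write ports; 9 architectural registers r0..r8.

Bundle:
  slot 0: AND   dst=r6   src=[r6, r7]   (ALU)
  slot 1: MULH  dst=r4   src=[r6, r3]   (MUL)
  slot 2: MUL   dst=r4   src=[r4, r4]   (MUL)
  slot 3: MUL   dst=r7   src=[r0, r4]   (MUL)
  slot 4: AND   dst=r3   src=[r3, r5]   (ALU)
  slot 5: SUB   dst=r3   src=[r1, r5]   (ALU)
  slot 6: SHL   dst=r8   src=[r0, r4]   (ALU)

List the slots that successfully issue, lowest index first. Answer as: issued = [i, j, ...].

#0 ALU src=r6,r7 dispatched  <A:0 Mu:2 Ld:1 B:1 rd:4 wr:3>
#1 MUL src=r6,r3 dispatched  <A:0 Mu:1 Ld:1 B:1 rd:2 wr:2>
#2 MUL src=r4,r4 held:WAW  <A:0 Mu:1 Ld:1 B:1 rd:2 wr:2>
#3 MUL src=r0,r4 dispatched  <A:0 Mu:0 Ld:1 B:1 rd:0 wr:1>
#4 ALU src=r3,r5 held:FU  <A:0 Mu:0 Ld:1 B:1 rd:0 wr:1>
#5 ALU src=r1,r5 held:FU  <A:0 Mu:0 Ld:1 B:1 rd:0 wr:1>
#6 ALU src=r0,r4 held:FU  <A:0 Mu:0 Ld:1 B:1 rd:0 wr:1>

issued = [0, 1, 3]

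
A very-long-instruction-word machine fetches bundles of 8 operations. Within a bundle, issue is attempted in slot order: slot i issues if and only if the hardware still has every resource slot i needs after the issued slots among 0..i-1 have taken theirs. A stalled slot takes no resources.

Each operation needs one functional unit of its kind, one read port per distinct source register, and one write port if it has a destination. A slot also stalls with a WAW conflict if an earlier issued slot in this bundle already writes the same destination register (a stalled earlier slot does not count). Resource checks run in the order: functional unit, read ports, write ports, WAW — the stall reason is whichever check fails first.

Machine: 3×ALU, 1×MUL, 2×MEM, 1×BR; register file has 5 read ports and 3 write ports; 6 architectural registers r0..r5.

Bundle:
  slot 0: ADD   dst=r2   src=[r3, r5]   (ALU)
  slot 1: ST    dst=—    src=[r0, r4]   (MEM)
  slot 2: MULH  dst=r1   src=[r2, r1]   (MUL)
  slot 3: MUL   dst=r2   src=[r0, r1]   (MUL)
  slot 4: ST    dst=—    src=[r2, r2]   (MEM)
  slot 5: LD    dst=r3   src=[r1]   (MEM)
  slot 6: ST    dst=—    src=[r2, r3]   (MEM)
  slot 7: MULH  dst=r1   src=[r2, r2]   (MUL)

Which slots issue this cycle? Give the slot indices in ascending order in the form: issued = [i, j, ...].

(0) want 1×ALU +2rd +1wr — yes → AL2|MU1|ME2|BR1|rd3|wr2
(1) want 1×MEM +2rd +0wr — yes → AL2|MU1|ME1|BR1|rd1|wr2
(2) want 1×MUL +2rd +1wr — RD_PORT → AL2|MU1|ME1|BR1|rd1|wr2
(3) want 1×MUL +2rd +1wr — RD_PORT → AL2|MU1|ME1|BR1|rd1|wr2
(4) want 1×MEM +1rd +0wr — yes → AL2|MU1|ME0|BR1|rd0|wr2
(5) want 1×MEM +1rd +1wr — FU → AL2|MU1|ME0|BR1|rd0|wr2
(6) want 1×MEM +2rd +0wr — FU → AL2|MU1|ME0|BR1|rd0|wr2
(7) want 1×MUL +1rd +1wr — RD_PORT → AL2|MU1|ME0|BR1|rd0|wr2

issued = [0, 1, 4]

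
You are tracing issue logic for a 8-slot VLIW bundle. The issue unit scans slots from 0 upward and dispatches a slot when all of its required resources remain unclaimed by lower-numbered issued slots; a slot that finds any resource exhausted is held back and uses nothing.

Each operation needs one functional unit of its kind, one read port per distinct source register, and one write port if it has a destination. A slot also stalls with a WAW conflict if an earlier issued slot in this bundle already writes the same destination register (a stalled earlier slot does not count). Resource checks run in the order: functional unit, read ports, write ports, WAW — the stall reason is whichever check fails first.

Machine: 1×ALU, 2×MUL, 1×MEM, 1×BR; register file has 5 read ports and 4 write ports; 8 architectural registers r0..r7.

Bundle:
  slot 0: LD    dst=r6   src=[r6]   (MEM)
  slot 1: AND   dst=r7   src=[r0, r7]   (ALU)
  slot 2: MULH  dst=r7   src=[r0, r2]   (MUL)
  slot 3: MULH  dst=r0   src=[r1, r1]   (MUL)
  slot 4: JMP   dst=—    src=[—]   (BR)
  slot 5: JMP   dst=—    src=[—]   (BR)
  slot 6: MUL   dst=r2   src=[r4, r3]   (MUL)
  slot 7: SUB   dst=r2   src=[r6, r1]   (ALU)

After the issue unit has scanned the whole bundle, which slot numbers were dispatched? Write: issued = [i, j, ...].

issued = [0, 1, 3, 4]

#0 MEM src=r6 dispatched  <A:1 Mu:2 Ld:0 B:1 rd:4 wr:3>
#1 ALU src=r0,r7 dispatched  <A:0 Mu:2 Ld:0 B:1 rd:2 wr:2>
#2 MUL src=r0,r2 held:WAW  <A:0 Mu:2 Ld:0 B:1 rd:2 wr:2>
#3 MUL src=r1,r1 dispatched  <A:0 Mu:1 Ld:0 B:1 rd:1 wr:1>
#4 BR src=- dispatched  <A:0 Mu:1 Ld:0 B:0 rd:1 wr:1>
#5 BR src=- held:FU  <A:0 Mu:1 Ld:0 B:0 rd:1 wr:1>
#6 MUL src=r4,r3 held:RD_PORT  <A:0 Mu:1 Ld:0 B:0 rd:1 wr:1>
#7 ALU src=r6,r1 held:FU  <A:0 Mu:1 Ld:0 B:0 rd:1 wr:1>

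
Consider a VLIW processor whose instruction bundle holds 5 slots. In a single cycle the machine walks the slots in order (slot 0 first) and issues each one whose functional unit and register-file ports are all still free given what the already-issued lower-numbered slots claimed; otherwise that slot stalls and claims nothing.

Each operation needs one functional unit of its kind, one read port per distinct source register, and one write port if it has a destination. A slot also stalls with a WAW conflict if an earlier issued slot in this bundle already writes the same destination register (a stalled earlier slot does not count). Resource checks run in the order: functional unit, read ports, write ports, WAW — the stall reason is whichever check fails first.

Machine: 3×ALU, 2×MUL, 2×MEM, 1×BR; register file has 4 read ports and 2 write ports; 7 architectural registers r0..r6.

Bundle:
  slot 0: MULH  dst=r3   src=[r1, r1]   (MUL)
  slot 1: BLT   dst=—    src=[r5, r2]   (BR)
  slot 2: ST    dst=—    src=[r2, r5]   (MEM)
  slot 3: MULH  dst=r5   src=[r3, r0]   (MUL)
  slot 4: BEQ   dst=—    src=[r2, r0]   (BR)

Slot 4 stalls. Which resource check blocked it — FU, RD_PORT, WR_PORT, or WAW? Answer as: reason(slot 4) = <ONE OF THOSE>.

#0 MUL src=r1,r1 dispatched  <A:3 Mu:1 Ld:2 B:1 rd:3 wr:1>
#1 BR src=r5,r2 dispatched  <A:3 Mu:1 Ld:2 B:0 rd:1 wr:1>
#2 MEM src=r2,r5 held:RD_PORT  <A:3 Mu:1 Ld:2 B:0 rd:1 wr:1>
#3 MUL src=r3,r0 held:RD_PORT  <A:3 Mu:1 Ld:2 B:0 rd:1 wr:1>
#4 BR src=r2,r0 held:FU  <A:3 Mu:1 Ld:2 B:0 rd:1 wr:1>

reason(slot 4) = FU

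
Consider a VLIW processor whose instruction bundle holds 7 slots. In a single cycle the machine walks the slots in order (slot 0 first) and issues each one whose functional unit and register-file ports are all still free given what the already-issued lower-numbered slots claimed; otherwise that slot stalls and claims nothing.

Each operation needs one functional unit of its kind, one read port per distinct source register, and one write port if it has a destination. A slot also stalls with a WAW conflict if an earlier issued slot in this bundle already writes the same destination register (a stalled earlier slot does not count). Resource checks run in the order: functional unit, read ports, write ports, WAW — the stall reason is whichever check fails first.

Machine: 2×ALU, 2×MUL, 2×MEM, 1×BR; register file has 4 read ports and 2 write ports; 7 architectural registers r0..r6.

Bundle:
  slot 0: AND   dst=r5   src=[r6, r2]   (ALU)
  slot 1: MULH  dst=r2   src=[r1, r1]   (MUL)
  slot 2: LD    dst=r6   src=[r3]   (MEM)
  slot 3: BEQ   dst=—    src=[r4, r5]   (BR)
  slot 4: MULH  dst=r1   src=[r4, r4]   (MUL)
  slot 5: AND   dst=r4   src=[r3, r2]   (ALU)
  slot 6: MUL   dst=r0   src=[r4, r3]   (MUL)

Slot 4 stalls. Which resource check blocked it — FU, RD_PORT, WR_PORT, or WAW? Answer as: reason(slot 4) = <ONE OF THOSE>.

reason(slot 4) = WR_PORT

  0. ALU→r5 ⇒ go  {1A/2Mu/2Ld/1B | 2r 1w}
  1. MUL→r2 ⇒ go  {1A/1Mu/2Ld/1B | 1r 0w}
  2. MEM→r6 ⇒ no(WR_PORT)  {1A/1Mu/2Ld/1B | 1r 0w}
  3. BR ⇒ no(RD_PORT)  {1A/1Mu/2Ld/1B | 1r 0w}
  4. MUL→r1 ⇒ no(WR_PORT)  {1A/1Mu/2Ld/1B | 1r 0w}
  5. ALU→r4 ⇒ no(RD_PORT)  {1A/1Mu/2Ld/1B | 1r 0w}
  6. MUL→r0 ⇒ no(RD_PORT)  {1A/1Mu/2Ld/1B | 1r 0w}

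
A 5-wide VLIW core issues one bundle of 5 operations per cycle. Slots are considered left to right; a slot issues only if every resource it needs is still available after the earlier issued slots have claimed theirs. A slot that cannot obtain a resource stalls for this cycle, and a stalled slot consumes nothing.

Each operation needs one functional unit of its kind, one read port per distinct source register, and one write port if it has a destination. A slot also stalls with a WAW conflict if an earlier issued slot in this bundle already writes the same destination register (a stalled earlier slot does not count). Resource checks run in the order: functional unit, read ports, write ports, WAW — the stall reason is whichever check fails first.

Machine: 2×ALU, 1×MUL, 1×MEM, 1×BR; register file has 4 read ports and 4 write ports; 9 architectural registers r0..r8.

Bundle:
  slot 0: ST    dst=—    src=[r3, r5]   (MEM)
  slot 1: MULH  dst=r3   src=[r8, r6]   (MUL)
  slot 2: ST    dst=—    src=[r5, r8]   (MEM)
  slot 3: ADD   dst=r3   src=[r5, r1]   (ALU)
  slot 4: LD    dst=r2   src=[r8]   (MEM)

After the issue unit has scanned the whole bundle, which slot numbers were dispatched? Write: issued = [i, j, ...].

issued = [0, 1]

  0. MEM ⇒ go  {2A/1Mu/0Ld/1B | 2r 4w}
  1. MUL→r3 ⇒ go  {2A/0Mu/0Ld/1B | 0r 3w}
  2. MEM ⇒ no(FU)  {2A/0Mu/0Ld/1B | 0r 3w}
  3. ALU→r3 ⇒ no(RD_PORT)  {2A/0Mu/0Ld/1B | 0r 3w}
  4. MEM→r2 ⇒ no(FU)  {2A/0Mu/0Ld/1B | 0r 3w}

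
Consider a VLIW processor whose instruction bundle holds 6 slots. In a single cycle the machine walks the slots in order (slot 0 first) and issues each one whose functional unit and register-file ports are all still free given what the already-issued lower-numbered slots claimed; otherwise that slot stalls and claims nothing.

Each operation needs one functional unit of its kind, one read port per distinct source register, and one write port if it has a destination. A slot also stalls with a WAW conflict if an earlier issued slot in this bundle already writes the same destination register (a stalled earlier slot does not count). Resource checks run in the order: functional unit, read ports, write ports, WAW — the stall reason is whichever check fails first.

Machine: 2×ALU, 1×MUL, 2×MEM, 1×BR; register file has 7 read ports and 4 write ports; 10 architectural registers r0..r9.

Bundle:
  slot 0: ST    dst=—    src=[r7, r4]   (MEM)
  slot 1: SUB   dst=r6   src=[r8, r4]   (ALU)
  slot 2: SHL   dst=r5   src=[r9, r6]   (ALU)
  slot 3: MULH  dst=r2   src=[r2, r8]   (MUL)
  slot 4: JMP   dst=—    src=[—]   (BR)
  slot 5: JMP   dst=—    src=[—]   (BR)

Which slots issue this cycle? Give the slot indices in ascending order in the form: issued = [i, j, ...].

slot 0 (MEM): ISSUE — free A2,Mu1,Ld1,B1 rp5 wp4
slot 1 (ALU): ISSUE — free A1,Mu1,Ld1,B1 rp3 wp3
slot 2 (ALU): ISSUE — free A0,Mu1,Ld1,B1 rp1 wp2
slot 3 (MUL): stall RD_PORT — free A0,Mu1,Ld1,B1 rp1 wp2
slot 4 (BR): ISSUE — free A0,Mu1,Ld1,B0 rp1 wp2
slot 5 (BR): stall FU — free A0,Mu1,Ld1,B0 rp1 wp2

issued = [0, 1, 2, 4]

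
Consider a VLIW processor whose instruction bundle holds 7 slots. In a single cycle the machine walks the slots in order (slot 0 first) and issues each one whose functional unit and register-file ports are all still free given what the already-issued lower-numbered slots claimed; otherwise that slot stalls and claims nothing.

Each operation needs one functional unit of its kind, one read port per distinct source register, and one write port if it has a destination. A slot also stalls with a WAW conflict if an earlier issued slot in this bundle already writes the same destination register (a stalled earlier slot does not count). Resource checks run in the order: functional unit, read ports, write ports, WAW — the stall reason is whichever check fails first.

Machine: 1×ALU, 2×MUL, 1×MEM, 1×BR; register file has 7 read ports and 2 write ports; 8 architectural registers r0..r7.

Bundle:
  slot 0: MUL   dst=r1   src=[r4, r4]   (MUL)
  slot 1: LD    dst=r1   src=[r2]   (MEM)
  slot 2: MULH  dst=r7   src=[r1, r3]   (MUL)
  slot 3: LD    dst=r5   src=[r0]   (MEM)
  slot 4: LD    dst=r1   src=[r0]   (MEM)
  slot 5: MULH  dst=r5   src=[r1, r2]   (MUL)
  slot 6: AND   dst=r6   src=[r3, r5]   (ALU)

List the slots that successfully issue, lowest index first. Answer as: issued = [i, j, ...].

issued = [0, 2]

  0. MUL→r1 ⇒ go  {1A/1Mu/1Ld/1B | 6r 1w}
  1. MEM→r1 ⇒ no(WAW)  {1A/1Mu/1Ld/1B | 6r 1w}
  2. MUL→r7 ⇒ go  {1A/0Mu/1Ld/1B | 4r 0w}
  3. MEM→r5 ⇒ no(WR_PORT)  {1A/0Mu/1Ld/1B | 4r 0w}
  4. MEM→r1 ⇒ no(WR_PORT)  {1A/0Mu/1Ld/1B | 4r 0w}
  5. MUL→r5 ⇒ no(FU)  {1A/0Mu/1Ld/1B | 4r 0w}
  6. ALU→r6 ⇒ no(WR_PORT)  {1A/0Mu/1Ld/1B | 4r 0w}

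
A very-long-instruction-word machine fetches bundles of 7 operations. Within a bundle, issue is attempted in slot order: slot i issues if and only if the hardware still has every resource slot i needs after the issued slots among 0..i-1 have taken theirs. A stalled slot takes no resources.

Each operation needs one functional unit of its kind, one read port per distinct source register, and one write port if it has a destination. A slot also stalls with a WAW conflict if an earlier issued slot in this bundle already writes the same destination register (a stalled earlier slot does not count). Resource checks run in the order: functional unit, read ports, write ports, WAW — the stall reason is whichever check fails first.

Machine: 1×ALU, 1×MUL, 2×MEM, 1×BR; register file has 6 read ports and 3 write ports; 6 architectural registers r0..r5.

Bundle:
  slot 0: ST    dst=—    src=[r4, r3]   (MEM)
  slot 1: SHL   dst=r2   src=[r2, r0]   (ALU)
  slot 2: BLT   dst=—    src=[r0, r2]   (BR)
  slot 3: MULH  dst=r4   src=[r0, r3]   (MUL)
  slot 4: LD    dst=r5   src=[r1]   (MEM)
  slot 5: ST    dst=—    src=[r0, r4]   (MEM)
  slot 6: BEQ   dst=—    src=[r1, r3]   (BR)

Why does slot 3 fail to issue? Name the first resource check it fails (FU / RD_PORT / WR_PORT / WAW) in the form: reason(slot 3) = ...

  0. MEM ⇒ go  {1A/1Mu/1Ld/1B | 4r 3w}
  1. ALU→r2 ⇒ go  {0A/1Mu/1Ld/1B | 2r 2w}
  2. BR ⇒ go  {0A/1Mu/1Ld/0B | 0r 2w}
  3. MUL→r4 ⇒ no(RD_PORT)  {0A/1Mu/1Ld/0B | 0r 2w}
  4. MEM→r5 ⇒ no(RD_PORT)  {0A/1Mu/1Ld/0B | 0r 2w}
  5. MEM ⇒ no(RD_PORT)  {0A/1Mu/1Ld/0B | 0r 2w}
  6. BR ⇒ no(FU)  {0A/1Mu/1Ld/0B | 0r 2w}

reason(slot 3) = RD_PORT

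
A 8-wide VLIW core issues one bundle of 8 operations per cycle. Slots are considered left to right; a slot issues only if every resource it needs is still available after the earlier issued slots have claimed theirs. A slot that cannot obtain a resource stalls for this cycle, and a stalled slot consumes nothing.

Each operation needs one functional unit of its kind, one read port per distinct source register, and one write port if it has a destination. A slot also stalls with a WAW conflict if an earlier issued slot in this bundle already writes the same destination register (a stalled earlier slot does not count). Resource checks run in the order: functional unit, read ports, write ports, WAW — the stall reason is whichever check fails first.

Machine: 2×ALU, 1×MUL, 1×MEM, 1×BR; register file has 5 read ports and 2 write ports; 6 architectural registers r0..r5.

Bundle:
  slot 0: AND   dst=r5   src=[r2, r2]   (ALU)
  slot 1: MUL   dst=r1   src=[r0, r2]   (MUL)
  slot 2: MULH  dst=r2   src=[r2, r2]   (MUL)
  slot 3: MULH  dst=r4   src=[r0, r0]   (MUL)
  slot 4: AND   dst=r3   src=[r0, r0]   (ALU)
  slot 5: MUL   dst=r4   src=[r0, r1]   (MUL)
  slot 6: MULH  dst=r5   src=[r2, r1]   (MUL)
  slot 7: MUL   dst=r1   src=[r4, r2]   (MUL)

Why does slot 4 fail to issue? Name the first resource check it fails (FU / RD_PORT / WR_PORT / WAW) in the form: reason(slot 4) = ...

#0 ALU src=r2,r2 dispatched  <A:1 Mu:1 Ld:1 B:1 rd:4 wr:1>
#1 MUL src=r0,r2 dispatched  <A:1 Mu:0 Ld:1 B:1 rd:2 wr:0>
#2 MUL src=r2,r2 held:FU  <A:1 Mu:0 Ld:1 B:1 rd:2 wr:0>
#3 MUL src=r0,r0 held:FU  <A:1 Mu:0 Ld:1 B:1 rd:2 wr:0>
#4 ALU src=r0,r0 held:WR_PORT  <A:1 Mu:0 Ld:1 B:1 rd:2 wr:0>
#5 MUL src=r0,r1 held:FU  <A:1 Mu:0 Ld:1 B:1 rd:2 wr:0>
#6 MUL src=r2,r1 held:FU  <A:1 Mu:0 Ld:1 B:1 rd:2 wr:0>
#7 MUL src=r4,r2 held:FU  <A:1 Mu:0 Ld:1 B:1 rd:2 wr:0>

reason(slot 4) = WR_PORT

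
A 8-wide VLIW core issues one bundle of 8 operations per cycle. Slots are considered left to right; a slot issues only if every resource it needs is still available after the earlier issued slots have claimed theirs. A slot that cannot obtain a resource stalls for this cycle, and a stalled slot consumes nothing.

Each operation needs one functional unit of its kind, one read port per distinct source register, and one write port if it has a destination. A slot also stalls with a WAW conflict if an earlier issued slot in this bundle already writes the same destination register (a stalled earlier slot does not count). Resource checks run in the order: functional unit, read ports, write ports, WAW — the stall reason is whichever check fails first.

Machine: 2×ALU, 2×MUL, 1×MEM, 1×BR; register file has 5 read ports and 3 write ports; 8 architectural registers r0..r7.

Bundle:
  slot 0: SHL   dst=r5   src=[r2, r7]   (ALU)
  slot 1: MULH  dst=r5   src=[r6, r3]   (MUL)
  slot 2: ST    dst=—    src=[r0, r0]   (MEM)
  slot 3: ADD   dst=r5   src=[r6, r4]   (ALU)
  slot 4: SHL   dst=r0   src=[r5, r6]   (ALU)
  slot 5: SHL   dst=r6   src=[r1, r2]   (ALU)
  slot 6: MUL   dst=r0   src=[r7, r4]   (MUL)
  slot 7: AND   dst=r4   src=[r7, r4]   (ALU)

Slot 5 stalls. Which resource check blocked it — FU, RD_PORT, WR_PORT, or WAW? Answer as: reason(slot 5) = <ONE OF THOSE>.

reason(slot 5) = FU

slot 0 (ALU): ISSUE — free A1,Mu2,Ld1,B1 rp3 wp2
slot 1 (MUL): stall WAW — free A1,Mu2,Ld1,B1 rp3 wp2
slot 2 (MEM): ISSUE — free A1,Mu2,Ld0,B1 rp2 wp2
slot 3 (ALU): stall WAW — free A1,Mu2,Ld0,B1 rp2 wp2
slot 4 (ALU): ISSUE — free A0,Mu2,Ld0,B1 rp0 wp1
slot 5 (ALU): stall FU — free A0,Mu2,Ld0,B1 rp0 wp1
slot 6 (MUL): stall RD_PORT — free A0,Mu2,Ld0,B1 rp0 wp1
slot 7 (ALU): stall FU — free A0,Mu2,Ld0,B1 rp0 wp1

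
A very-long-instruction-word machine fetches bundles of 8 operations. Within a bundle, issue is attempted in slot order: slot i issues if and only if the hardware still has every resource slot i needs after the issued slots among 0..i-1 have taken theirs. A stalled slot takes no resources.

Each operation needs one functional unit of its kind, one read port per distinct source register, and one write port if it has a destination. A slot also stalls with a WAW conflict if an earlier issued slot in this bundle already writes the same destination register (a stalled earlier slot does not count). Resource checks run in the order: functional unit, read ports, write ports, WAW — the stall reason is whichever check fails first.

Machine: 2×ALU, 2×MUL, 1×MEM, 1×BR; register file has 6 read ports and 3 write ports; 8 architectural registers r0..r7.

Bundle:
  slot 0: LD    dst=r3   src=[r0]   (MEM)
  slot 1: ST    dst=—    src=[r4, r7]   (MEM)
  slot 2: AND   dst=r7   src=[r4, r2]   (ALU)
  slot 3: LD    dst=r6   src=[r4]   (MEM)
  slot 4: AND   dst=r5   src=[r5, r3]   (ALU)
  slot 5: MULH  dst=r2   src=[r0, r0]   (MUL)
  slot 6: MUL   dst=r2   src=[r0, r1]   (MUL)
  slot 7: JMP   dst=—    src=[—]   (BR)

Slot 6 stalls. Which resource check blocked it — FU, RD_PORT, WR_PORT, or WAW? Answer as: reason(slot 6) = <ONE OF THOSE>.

reason(slot 6) = RD_PORT

[0] MEM needs rd=1 wr=1: ok; after: ALU=2 MUL=2 MEM=0 BR=1, R=5, W=2
[1] MEM needs rd=2 wr=0: FU; after: ALU=2 MUL=2 MEM=0 BR=1, R=5, W=2
[2] ALU needs rd=2 wr=1: ok; after: ALU=1 MUL=2 MEM=0 BR=1, R=3, W=1
[3] MEM needs rd=1 wr=1: FU; after: ALU=1 MUL=2 MEM=0 BR=1, R=3, W=1
[4] ALU needs rd=2 wr=1: ok; after: ALU=0 MUL=2 MEM=0 BR=1, R=1, W=0
[5] MUL needs rd=1 wr=1: WR_PORT; after: ALU=0 MUL=2 MEM=0 BR=1, R=1, W=0
[6] MUL needs rd=2 wr=1: RD_PORT; after: ALU=0 MUL=2 MEM=0 BR=1, R=1, W=0
[7] BR needs rd=0 wr=0: ok; after: ALU=0 MUL=2 MEM=0 BR=0, R=1, W=0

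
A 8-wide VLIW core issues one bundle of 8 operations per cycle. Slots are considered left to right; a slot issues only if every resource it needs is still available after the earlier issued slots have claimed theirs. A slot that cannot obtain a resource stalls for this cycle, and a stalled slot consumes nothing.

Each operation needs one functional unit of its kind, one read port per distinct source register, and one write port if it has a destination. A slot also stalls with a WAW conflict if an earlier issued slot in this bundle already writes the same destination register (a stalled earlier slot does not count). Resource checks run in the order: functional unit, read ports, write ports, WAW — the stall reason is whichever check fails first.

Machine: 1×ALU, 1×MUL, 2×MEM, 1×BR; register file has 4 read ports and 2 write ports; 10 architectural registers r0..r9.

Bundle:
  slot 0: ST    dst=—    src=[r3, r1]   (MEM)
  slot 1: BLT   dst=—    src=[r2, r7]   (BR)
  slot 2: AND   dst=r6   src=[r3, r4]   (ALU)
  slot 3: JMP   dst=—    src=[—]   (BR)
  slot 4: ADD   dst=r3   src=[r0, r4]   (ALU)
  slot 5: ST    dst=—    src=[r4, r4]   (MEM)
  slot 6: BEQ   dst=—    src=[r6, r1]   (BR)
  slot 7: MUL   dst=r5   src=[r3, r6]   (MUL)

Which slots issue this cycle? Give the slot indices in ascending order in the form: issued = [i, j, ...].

slot 0 (MEM): ISSUE — free A1,Mu1,Ld1,B1 rp2 wp2
slot 1 (BR): ISSUE — free A1,Mu1,Ld1,B0 rp0 wp2
slot 2 (ALU): stall RD_PORT — free A1,Mu1,Ld1,B0 rp0 wp2
slot 3 (BR): stall FU — free A1,Mu1,Ld1,B0 rp0 wp2
slot 4 (ALU): stall RD_PORT — free A1,Mu1,Ld1,B0 rp0 wp2
slot 5 (MEM): stall RD_PORT — free A1,Mu1,Ld1,B0 rp0 wp2
slot 6 (BR): stall FU — free A1,Mu1,Ld1,B0 rp0 wp2
slot 7 (MUL): stall RD_PORT — free A1,Mu1,Ld1,B0 rp0 wp2

issued = [0, 1]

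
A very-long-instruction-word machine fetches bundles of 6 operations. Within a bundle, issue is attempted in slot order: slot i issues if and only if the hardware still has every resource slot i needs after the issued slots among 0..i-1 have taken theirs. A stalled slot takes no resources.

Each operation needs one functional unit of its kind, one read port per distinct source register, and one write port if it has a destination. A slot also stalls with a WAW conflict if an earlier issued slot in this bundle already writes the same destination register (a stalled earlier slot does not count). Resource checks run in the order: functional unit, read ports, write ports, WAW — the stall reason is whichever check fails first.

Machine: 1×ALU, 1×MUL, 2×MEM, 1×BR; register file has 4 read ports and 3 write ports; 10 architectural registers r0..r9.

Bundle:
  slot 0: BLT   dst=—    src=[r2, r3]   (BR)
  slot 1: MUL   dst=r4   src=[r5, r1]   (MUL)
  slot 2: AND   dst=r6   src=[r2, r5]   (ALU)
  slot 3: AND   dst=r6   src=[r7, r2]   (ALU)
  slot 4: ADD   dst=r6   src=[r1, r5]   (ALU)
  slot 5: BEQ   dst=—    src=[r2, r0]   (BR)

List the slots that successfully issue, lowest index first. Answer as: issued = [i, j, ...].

issued = [0, 1]

[0] BR needs rd=2 wr=0: ok; after: ALU=1 MUL=1 MEM=2 BR=0, R=2, W=3
[1] MUL needs rd=2 wr=1: ok; after: ALU=1 MUL=0 MEM=2 BR=0, R=0, W=2
[2] ALU needs rd=2 wr=1: RD_PORT; after: ALU=1 MUL=0 MEM=2 BR=0, R=0, W=2
[3] ALU needs rd=2 wr=1: RD_PORT; after: ALU=1 MUL=0 MEM=2 BR=0, R=0, W=2
[4] ALU needs rd=2 wr=1: RD_PORT; after: ALU=1 MUL=0 MEM=2 BR=0, R=0, W=2
[5] BR needs rd=2 wr=0: FU; after: ALU=1 MUL=0 MEM=2 BR=0, R=0, W=2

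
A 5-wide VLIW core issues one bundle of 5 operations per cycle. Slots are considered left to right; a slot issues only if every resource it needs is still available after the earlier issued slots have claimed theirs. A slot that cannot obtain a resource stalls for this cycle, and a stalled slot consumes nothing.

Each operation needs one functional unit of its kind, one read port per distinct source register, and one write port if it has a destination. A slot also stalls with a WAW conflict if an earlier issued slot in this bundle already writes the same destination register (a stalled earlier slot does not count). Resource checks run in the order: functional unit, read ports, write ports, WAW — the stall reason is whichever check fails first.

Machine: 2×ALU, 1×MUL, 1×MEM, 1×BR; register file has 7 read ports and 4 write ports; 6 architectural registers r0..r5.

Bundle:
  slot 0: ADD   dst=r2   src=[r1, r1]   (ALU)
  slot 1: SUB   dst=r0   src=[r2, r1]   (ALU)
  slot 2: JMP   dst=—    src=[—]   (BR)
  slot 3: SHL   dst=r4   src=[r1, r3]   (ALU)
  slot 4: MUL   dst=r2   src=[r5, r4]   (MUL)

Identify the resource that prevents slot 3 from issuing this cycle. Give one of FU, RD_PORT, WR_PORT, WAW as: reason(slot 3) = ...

reason(slot 3) = FU

#0 ALU src=r1,r1 dispatched  <A:1 Mu:1 Ld:1 B:1 rd:6 wr:3>
#1 ALU src=r2,r1 dispatched  <A:0 Mu:1 Ld:1 B:1 rd:4 wr:2>
#2 BR src=- dispatched  <A:0 Mu:1 Ld:1 B:0 rd:4 wr:2>
#3 ALU src=r1,r3 held:FU  <A:0 Mu:1 Ld:1 B:0 rd:4 wr:2>
#4 MUL src=r5,r4 held:WAW  <A:0 Mu:1 Ld:1 B:0 rd:4 wr:2>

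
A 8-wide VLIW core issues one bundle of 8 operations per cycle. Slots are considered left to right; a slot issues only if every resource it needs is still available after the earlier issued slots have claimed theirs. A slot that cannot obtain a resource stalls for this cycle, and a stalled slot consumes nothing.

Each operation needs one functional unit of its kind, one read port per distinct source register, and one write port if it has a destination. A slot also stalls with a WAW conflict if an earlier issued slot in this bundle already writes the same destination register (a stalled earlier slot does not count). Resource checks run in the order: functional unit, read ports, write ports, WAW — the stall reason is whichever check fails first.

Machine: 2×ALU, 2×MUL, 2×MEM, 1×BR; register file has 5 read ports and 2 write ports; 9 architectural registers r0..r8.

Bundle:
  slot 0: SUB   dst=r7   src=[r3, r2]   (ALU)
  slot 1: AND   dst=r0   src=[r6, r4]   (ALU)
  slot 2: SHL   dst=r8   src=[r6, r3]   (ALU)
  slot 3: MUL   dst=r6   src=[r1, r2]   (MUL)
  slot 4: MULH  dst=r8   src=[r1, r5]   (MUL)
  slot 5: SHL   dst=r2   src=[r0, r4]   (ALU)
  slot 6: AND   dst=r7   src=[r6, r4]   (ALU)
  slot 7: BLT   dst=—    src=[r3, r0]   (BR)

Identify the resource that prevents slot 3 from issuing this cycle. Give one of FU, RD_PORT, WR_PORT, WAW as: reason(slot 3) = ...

reason(slot 3) = RD_PORT

  0. ALU→r7 ⇒ go  {1A/2Mu/2Ld/1B | 3r 1w}
  1. ALU→r0 ⇒ go  {0A/2Mu/2Ld/1B | 1r 0w}
  2. ALU→r8 ⇒ no(FU)  {0A/2Mu/2Ld/1B | 1r 0w}
  3. MUL→r6 ⇒ no(RD_PORT)  {0A/2Mu/2Ld/1B | 1r 0w}
  4. MUL→r8 ⇒ no(RD_PORT)  {0A/2Mu/2Ld/1B | 1r 0w}
  5. ALU→r2 ⇒ no(FU)  {0A/2Mu/2Ld/1B | 1r 0w}
  6. ALU→r7 ⇒ no(FU)  {0A/2Mu/2Ld/1B | 1r 0w}
  7. BR ⇒ no(RD_PORT)  {0A/2Mu/2Ld/1B | 1r 0w}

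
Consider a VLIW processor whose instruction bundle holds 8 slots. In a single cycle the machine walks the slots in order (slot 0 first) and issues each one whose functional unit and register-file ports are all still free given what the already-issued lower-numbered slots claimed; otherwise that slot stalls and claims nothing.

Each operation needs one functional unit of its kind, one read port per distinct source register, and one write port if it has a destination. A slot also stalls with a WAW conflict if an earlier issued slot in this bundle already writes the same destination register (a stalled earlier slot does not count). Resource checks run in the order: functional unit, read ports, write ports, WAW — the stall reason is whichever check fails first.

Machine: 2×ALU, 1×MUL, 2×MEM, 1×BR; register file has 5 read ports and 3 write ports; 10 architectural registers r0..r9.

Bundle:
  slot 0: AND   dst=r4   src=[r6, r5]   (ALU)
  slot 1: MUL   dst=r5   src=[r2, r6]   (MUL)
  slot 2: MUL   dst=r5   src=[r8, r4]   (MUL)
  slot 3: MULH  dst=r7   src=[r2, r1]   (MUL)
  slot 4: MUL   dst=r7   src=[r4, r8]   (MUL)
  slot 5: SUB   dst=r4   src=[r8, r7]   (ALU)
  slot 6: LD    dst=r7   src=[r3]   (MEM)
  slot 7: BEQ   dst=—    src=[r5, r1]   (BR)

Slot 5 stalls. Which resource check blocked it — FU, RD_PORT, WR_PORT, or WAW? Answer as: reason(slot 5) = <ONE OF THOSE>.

reason(slot 5) = RD_PORT

  0. ALU→r4 ⇒ go  {1A/1Mu/2Ld/1B | 3r 2w}
  1. MUL→r5 ⇒ go  {1A/0Mu/2Ld/1B | 1r 1w}
  2. MUL→r5 ⇒ no(FU)  {1A/0Mu/2Ld/1B | 1r 1w}
  3. MUL→r7 ⇒ no(FU)  {1A/0Mu/2Ld/1B | 1r 1w}
  4. MUL→r7 ⇒ no(FU)  {1A/0Mu/2Ld/1B | 1r 1w}
  5. ALU→r4 ⇒ no(RD_PORT)  {1A/0Mu/2Ld/1B | 1r 1w}
  6. MEM→r7 ⇒ go  {1A/0Mu/1Ld/1B | 0r 0w}
  7. BR ⇒ no(RD_PORT)  {1A/0Mu/1Ld/1B | 0r 0w}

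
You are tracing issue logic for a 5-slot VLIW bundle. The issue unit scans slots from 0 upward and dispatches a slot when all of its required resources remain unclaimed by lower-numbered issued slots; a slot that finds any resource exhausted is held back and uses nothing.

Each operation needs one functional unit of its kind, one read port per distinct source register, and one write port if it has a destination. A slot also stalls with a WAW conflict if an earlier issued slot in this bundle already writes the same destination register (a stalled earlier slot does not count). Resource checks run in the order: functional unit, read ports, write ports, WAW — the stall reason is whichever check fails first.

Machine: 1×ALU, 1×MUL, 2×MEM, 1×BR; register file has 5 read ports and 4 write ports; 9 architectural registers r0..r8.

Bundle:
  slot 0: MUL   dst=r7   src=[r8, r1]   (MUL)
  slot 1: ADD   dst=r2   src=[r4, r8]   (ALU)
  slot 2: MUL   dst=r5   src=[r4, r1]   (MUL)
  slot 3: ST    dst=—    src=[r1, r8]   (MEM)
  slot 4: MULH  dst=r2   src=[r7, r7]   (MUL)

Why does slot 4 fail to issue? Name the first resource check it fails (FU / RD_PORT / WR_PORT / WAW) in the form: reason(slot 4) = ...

(0) want 1×MUL +2rd +1wr — yes → AL1|MU0|ME2|BR1|rd3|wr3
(1) want 1×ALU +2rd +1wr — yes → AL0|MU0|ME2|BR1|rd1|wr2
(2) want 1×MUL +2rd +1wr — FU → AL0|MU0|ME2|BR1|rd1|wr2
(3) want 1×MEM +2rd +0wr — RD_PORT → AL0|MU0|ME2|BR1|rd1|wr2
(4) want 1×MUL +1rd +1wr — FU → AL0|MU0|ME2|BR1|rd1|wr2

reason(slot 4) = FU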